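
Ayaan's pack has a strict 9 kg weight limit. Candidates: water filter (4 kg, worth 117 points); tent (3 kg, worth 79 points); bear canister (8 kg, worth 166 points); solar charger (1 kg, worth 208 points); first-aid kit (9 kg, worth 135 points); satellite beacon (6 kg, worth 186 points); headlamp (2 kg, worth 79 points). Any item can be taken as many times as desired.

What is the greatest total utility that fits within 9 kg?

1872

Density check — solar charger 208.00, headlamp 39.50, satellite beacon 31.00 are the best per kg.
Taking 9×solar charger: 9 kg used, 1872 in utility.
That's the maximum — no swap from here does better than 1872.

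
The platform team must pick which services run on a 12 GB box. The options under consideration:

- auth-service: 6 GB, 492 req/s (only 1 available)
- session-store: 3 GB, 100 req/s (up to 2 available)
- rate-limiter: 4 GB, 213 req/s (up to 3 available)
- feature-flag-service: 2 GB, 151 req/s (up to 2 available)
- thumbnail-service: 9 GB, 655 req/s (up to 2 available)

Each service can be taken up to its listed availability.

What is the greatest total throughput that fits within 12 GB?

856

Filling by ratio: auth-service + 2×feature-flag-service for 794, with 2 GB left unused.
Replace feature-flag-service with rate-limiter: the trade gains 62 net, giving 856 at 12 GB.
Nothing else within 12 GB beats 856.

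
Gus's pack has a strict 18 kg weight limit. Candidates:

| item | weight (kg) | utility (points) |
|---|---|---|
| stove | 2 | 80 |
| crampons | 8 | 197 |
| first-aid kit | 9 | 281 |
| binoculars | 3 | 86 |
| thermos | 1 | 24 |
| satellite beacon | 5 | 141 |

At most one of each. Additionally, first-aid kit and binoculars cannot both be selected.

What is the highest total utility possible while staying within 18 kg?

Ranking by ratio (utility/kg): stove 40.00, first-aid kit 31.22, binoculars 28.67.
Stove + first-aid kit + thermos + satellite beacon uses 17 of the 18 kg and totals 526.
Next best is stove + crampons + binoculars + satellite beacon at 504 (18 kg) — short by 22.

526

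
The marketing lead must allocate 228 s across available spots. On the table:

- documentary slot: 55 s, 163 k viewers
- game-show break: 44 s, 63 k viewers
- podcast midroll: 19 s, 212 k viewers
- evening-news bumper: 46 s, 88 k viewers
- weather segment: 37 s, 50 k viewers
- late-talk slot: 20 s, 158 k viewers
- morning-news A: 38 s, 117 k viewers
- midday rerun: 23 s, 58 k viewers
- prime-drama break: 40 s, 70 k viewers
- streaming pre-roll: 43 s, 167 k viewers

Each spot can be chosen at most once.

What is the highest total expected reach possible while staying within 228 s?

Filling by ratio: documentary slot + podcast midroll + late-talk slot + morning-news A + midday rerun + streaming pre-roll for 875, with 30 s left unused.
Dropping midday rerun frees 23 s; slotting in evening-news bumper (46 s) lifts the total to 905 at 221 s.
Every other selection either busts 228 s or fails to beat 905.

905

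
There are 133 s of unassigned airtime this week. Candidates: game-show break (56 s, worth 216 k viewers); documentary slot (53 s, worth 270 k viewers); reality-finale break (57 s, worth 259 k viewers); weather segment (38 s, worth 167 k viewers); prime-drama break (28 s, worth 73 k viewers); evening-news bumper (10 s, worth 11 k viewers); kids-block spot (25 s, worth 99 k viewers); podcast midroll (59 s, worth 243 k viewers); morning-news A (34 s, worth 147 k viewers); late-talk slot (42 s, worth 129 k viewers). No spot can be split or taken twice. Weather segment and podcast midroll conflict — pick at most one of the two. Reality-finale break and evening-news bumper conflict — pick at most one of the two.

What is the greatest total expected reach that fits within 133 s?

Documentary slot + weather segment + morning-news A uses 125 of the 133 s and totals 584.
The spare 8 s is too small for any remaining spot, and no feasible exchange beats 584.

584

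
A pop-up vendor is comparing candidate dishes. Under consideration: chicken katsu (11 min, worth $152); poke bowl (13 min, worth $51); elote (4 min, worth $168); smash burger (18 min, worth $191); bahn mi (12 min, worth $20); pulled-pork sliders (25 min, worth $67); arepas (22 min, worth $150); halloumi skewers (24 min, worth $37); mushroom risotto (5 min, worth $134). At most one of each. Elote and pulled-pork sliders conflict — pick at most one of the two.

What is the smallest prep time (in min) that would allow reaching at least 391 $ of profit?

20

Look for the lowest-prep combination reaching 391.
chicken katsu + elote + mushroom risotto reaches 454 using 20 min.
Any bundle with less than 20 min falls short of 391.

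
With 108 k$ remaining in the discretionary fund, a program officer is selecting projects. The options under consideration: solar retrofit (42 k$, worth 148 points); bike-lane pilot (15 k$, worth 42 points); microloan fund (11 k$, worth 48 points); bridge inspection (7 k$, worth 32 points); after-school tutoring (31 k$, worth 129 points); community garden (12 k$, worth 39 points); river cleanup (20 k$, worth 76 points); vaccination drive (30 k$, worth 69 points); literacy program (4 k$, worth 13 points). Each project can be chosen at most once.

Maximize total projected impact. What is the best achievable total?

414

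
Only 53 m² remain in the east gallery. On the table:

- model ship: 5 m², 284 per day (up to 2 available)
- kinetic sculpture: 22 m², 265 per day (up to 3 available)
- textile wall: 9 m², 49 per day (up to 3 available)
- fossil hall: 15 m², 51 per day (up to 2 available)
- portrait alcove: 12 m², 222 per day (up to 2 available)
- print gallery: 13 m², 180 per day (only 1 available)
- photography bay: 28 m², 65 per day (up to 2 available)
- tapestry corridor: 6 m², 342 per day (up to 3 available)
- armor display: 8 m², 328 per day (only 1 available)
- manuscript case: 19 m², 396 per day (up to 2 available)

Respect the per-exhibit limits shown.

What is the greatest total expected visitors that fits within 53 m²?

2144

By expected visitors per m²: tapestry corridor 57.00, model ship 56.80, armor display 41.00, manuscript case 20.84 lead.
The ratio ordering already packs tightly: 2×model ship + portrait alcove + 3×tapestry corridor + armor display, 48 m², 2144.
That's the maximum — no swap from here does better than 2144.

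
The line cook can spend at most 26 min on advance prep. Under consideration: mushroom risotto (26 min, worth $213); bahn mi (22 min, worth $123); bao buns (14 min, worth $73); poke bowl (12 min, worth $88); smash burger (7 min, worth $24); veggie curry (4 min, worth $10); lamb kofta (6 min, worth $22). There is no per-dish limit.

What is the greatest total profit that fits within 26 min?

213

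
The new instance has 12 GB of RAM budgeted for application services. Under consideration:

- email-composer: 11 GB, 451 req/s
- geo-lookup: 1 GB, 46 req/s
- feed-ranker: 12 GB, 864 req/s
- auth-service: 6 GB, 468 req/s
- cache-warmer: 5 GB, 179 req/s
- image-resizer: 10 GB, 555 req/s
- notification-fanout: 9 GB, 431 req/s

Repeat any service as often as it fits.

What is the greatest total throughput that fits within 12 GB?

936

The ratio ordering already packs tightly: 2×auth-service, 12 GB, 936.
No other feasible combination exceeds 936.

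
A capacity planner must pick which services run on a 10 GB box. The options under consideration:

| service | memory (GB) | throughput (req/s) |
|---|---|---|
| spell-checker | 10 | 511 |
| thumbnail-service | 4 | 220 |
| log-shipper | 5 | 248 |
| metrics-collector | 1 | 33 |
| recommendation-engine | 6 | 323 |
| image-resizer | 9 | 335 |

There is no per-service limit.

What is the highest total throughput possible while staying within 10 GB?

Greedy by ratio would take 2×thumbnail-service + 2×metrics-collector: 10 GB used, total 506.
The 6 GB tied up in thumbnail-service and 2×metrics-collector is better spent on recommendation-engine — total rises to 543 (10 GB).
No other feasible combination exceeds 543.

543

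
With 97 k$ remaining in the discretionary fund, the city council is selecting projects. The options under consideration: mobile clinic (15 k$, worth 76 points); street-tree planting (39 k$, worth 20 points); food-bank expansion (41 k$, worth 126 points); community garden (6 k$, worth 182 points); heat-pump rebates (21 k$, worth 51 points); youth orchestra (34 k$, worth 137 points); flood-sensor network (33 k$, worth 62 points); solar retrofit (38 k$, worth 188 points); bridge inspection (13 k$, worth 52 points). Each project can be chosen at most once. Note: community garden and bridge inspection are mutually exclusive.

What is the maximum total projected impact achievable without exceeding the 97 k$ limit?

583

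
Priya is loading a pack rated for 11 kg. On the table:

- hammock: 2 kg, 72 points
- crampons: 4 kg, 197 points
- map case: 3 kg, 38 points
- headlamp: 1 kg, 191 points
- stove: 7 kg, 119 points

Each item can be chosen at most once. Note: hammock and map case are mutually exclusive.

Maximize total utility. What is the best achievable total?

460

Taking hammock + crampons + headlamp: 7 kg used, 460 in utility.
An exhaustive check of the 32 subsets confirms 460.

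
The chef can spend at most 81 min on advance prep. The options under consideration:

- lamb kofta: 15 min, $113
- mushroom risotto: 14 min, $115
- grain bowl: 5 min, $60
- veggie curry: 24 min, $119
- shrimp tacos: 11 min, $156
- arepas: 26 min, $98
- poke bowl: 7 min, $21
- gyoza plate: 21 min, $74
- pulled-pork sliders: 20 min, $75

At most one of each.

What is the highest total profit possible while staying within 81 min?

Ranking by ratio (profit/min): shrimp tacos 14.18, grain bowl 12.00, mushroom risotto 8.21.
Lamb kofta + mushroom risotto + grain bowl + veggie curry + shrimp tacos + poke bowl uses 76 of the 81 min and totals 584.
Runner-up lamb kofta + mushroom risotto + grain bowl + veggie curry + shrimp tacos tops out at 563.

584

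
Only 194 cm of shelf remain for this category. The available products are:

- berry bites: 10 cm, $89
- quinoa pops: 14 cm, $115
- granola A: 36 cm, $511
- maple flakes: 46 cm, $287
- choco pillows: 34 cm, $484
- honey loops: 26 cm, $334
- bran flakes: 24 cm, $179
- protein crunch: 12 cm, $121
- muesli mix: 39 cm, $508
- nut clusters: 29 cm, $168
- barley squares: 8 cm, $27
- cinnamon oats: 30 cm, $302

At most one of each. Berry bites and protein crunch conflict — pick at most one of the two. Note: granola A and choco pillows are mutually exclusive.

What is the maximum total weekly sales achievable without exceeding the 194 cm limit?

Quinoa pops + granola A + honey loops + bran flakes + protein crunch + muesli mix + barley squares + cinnamon oats uses 189 of the 194 cm and totals 2097.
Runner-up choco pillows + honey loops + bran flakes + protein crunch + muesli mix + nut clusters + cinnamon oats tops out at 2096.

2097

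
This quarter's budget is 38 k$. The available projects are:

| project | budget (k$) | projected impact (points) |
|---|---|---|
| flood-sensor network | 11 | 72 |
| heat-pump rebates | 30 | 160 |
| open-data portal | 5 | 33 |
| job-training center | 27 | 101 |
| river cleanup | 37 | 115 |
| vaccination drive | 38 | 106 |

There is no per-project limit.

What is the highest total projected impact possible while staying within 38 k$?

Greedy by ratio would take 7×open-data portal: 35 k$ used, total 231.
Replace 6×open-data portal with 3×flood-sensor network: the trade gains 18 net, giving 249 at 38 k$.
That's the maximum — no swap from here does better than 249.

249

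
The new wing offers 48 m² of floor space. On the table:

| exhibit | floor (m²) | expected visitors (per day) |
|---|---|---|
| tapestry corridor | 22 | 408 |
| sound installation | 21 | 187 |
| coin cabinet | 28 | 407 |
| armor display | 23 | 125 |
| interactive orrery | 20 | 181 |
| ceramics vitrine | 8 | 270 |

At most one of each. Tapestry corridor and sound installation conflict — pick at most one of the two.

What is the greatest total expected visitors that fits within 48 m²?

By expected visitors per m²: ceramics vitrine 33.75, tapestry corridor 18.55, coin cabinet 14.54, interactive orrery 9.05 lead.
The ratio ordering already packs tightly: tapestry corridor + ceramics vitrine, 30 m², 678.
Every other selection either busts 48 m² or breaks a pairing rule or fails to beat 678.

678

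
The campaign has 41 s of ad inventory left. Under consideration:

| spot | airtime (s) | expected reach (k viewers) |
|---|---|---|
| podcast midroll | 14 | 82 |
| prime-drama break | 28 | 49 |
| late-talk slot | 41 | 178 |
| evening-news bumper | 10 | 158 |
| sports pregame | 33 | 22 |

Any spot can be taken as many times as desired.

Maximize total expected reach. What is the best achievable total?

Taking 4×evening-news bumper: 40 s used, 632 in expected reach.
The spare 1 s is too small for any remaining spot, and no exchange beats 632.

632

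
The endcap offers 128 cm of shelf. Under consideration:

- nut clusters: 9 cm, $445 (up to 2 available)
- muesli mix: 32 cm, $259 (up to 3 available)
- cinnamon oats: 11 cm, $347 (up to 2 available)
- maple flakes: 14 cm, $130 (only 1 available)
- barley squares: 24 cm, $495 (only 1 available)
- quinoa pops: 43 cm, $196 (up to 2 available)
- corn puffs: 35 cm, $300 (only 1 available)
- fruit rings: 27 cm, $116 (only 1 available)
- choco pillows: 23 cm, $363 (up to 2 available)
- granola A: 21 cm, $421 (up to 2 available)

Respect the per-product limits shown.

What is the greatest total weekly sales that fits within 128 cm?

A density-first pass picks 2×nut clusters + 2×cinnamon oats + maple flakes + barley squares + 2×granola A — 3051 at 120 cm.
The 38 cm tied up in maple flakes and barley squares is better spent on 2×choco pillows — total rises to 3152 (128 cm).
Nothing else within 128 cm beats 3152.

3152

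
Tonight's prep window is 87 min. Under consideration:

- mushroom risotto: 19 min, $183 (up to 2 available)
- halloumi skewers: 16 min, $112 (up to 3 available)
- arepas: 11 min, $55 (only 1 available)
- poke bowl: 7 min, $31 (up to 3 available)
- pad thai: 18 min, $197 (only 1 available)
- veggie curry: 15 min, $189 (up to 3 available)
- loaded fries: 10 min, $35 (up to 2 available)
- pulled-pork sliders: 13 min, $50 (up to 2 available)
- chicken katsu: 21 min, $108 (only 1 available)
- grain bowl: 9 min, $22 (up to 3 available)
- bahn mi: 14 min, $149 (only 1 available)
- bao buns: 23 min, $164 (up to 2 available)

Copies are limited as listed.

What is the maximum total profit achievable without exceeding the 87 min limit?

948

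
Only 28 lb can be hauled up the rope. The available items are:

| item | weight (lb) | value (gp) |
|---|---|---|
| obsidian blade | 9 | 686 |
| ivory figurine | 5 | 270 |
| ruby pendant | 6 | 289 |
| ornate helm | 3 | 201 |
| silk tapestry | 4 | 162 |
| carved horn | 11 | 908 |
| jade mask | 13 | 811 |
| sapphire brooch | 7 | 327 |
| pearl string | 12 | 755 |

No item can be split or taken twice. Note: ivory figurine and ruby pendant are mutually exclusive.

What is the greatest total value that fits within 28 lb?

Ranking by ratio (value/lb): carved horn 82.55, obsidian blade 76.22, ornate helm 67.00.
Best packing: obsidian blade + ivory figurine + ornate helm + carved horn — 28 lb, 2065 total.
Next best is obsidian blade + ornate helm + silk tapestry + carved horn at 1957 (27 lb) — short by 108.

2065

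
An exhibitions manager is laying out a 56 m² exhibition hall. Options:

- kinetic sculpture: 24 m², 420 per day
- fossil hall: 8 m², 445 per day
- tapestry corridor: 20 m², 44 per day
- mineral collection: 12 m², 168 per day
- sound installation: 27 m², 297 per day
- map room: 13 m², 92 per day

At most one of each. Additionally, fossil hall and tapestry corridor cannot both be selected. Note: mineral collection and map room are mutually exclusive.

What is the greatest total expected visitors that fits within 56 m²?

1033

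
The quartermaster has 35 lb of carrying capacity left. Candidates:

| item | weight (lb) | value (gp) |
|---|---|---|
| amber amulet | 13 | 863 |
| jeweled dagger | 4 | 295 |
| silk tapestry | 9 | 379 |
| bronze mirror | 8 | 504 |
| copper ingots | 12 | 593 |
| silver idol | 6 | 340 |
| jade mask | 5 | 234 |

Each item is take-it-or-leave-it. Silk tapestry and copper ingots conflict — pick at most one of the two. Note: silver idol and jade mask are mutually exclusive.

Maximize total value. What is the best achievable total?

The ratio heuristic lands on amber amulet + jeweled dagger + bronze mirror + silver idol (2002) but leaves 4 lb idle.
Replace bronze mirror with copper ingots: the trade gains 89 net, giving 2091 at 35 lb.

2091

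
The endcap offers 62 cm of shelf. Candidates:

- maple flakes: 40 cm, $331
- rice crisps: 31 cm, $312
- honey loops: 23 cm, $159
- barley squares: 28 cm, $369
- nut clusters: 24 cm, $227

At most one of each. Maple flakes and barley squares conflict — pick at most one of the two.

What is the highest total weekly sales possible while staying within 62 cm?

By weekly sales per cm: barley squares 13.18, rice crisps 10.06, nut clusters 9.46, maple flakes 8.28 lead.
Rice crisps + barley squares uses 59 of the 62 cm and totals 681.
The closest alternative, barley squares + nut clusters, reaches only 596.

681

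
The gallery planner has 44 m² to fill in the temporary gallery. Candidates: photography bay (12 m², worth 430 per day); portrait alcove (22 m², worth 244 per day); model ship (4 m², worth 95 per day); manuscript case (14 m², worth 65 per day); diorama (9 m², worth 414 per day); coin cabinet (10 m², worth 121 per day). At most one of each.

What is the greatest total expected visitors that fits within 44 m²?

Filling by ratio: photography bay + model ship + diorama + coin cabinet for 1060, with 9 m² left unused.
Replace model ship and coin cabinet with portrait alcove: the trade gains 28 net, giving 1088 at 43 m².

1088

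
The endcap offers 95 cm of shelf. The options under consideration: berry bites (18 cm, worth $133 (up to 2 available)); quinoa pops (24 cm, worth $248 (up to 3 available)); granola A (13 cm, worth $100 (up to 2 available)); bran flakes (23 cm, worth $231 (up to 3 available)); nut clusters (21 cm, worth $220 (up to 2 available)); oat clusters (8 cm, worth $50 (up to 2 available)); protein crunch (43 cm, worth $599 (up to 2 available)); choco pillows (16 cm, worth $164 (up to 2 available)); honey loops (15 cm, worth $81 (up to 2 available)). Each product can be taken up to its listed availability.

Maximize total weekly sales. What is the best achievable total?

Best packing: oat clusters + 2×protein crunch — 94 cm, 1248 total.
Nothing else within 95 cm beats 1248.

1248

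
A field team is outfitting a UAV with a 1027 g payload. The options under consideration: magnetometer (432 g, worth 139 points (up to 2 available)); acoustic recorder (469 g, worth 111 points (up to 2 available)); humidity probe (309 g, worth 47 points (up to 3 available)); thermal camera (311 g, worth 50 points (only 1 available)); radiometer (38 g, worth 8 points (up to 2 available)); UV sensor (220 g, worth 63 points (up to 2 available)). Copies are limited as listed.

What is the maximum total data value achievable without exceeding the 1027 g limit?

294

By data value per g: magnetometer 0.32, UV sensor 0.29, acoustic recorder 0.24 lead.
Best packing: 2×magnetometer + 2×radiometer — 940 g, 294 total.
That's the maximum — no swap from here does better than 294.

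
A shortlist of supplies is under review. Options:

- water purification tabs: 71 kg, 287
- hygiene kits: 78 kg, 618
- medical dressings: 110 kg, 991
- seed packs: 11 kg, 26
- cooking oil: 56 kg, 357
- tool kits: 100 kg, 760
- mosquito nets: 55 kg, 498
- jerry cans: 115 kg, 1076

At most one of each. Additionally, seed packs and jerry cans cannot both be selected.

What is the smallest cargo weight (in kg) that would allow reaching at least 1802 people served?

215

Minimise kg subject to total people served ≥ 1802.
tool kits + jerry cans reaches 1836 using 215 kg.
Any bundle with less than 215 kg falls short of 1802.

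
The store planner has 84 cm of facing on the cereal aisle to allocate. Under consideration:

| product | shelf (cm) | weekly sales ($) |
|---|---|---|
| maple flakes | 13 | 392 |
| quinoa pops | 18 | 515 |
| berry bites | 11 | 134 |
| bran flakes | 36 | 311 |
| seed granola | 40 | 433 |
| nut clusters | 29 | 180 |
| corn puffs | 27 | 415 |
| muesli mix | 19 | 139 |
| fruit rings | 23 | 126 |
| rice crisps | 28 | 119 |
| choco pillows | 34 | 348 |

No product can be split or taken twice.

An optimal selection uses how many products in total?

4

Optimal total is 1474.
One optimal bundle: maple flakes + quinoa pops + berry bites + seed granola (82 cm).
All optima have 4 products.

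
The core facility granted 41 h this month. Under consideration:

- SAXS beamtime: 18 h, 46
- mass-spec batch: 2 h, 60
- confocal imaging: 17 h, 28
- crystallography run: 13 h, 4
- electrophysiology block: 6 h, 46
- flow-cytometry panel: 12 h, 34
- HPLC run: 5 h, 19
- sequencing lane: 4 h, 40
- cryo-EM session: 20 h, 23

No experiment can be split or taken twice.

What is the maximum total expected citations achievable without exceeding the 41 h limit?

Filling by ratio: mass-spec batch + electrophysiology block + flow-cytometry panel + HPLC run + sequencing lane for 199, with 12 h left unused.
Replace flow-cytometry panel with SAXS beamtime: the trade gains 12 net, giving 211 at 35 h.

211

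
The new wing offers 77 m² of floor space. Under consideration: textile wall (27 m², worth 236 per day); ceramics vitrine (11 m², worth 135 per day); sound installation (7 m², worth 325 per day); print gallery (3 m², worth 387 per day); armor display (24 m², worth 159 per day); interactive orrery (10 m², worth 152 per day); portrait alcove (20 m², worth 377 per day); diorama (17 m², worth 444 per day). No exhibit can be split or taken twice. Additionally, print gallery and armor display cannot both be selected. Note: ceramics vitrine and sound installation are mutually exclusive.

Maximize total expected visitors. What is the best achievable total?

1769

Best packing: textile wall + sound installation + print gallery + portrait alcove + diorama — 74 m², 1769 total.
Nothing else feasible within 77 m² beats 1769.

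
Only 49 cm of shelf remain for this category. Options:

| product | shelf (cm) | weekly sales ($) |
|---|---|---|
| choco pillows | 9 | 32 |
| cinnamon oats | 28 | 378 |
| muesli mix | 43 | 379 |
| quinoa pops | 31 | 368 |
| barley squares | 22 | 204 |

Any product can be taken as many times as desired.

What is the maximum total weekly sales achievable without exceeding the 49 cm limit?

442

By weekly sales per cm: cinnamon oats 13.50, quinoa pops 11.87, barley squares 9.27 lead.
Taking 2×choco pillows + cinnamon oats: 46 cm used, 442 in weekly sales.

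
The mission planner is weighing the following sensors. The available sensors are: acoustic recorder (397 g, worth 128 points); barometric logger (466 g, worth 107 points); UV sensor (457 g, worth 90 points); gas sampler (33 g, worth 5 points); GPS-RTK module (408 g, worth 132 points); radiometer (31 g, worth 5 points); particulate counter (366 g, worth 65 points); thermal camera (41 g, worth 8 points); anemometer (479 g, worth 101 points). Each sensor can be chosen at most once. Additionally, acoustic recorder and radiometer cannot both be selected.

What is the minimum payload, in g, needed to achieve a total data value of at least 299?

1171

Minimise g subject to total data value ≥ 299.
acoustic recorder + GPS-RTK module + particulate counter reaches 325 using 1171 g.
Below 1171 g the best achievable stays under 299.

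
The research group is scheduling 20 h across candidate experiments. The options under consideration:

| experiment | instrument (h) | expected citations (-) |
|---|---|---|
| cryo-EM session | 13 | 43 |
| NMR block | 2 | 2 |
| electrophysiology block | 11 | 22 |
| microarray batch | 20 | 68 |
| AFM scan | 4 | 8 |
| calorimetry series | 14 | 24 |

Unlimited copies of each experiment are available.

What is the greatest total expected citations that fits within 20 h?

68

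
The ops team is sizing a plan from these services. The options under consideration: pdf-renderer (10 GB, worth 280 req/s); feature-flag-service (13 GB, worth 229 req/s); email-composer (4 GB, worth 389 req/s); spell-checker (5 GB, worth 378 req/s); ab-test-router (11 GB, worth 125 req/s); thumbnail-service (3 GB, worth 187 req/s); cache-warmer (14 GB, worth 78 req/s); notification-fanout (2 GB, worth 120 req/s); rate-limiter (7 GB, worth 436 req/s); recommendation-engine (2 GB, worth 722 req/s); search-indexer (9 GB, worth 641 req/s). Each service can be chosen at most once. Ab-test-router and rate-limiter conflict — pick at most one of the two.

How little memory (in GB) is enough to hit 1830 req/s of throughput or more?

Minimise GB subject to total throughput ≥ 1830.
Taking email-composer + notification-fanout + recommendation-engine + search-indexer gives 1872 (≥ 1830) for 17 GB.
Any bundle with less than 17 GB falls short of 1830.

17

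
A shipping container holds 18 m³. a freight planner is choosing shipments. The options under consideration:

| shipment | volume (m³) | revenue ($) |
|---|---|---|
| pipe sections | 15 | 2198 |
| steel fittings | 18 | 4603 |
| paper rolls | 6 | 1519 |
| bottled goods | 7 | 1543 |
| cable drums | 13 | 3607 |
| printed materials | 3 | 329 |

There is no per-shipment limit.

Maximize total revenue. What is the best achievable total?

4603

Ranking by ratio (revenue/m³): cable drums 277.46, steel fittings 255.72, paper rolls 253.17, bottled goods 220.43.
Taking the top-ratio shipments first gives cable drums + printed materials for 3936 (16 m³).
Dropping cable drums and printed materials frees 16 m³; slotting in steel fittings (18 m³) lifts the total to 4603 at 18 m³.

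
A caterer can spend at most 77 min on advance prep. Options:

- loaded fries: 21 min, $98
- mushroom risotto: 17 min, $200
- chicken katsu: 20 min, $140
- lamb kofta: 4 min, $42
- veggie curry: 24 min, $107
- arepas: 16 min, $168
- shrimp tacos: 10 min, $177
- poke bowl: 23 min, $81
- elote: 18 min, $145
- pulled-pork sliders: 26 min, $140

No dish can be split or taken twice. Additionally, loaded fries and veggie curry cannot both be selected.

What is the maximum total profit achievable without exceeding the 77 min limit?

732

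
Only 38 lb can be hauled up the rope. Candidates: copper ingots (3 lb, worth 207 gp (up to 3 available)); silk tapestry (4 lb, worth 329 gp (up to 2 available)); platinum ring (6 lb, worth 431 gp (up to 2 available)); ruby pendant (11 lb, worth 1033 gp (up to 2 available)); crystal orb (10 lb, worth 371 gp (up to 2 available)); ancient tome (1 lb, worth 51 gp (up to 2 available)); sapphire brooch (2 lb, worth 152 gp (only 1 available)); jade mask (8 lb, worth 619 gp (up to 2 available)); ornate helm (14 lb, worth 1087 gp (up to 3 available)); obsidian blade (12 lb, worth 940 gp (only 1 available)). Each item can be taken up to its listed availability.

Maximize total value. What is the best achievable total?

3343

Best packing: 2×silk tapestry + 2×ruby pendant + jade mask — 38 lb, 3343 total.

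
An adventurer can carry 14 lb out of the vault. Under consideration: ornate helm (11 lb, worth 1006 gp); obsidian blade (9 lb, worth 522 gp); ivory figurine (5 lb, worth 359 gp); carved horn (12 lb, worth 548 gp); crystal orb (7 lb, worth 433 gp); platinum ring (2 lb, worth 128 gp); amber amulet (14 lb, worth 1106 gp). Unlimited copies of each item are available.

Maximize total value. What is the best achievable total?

1134

Ranking by ratio (value/lb): ornate helm 91.45, amber amulet 79.00, ivory figurine 71.80, platinum ring 64.00.
Best packing: ornate helm + platinum ring — 13 lb, 1134 total.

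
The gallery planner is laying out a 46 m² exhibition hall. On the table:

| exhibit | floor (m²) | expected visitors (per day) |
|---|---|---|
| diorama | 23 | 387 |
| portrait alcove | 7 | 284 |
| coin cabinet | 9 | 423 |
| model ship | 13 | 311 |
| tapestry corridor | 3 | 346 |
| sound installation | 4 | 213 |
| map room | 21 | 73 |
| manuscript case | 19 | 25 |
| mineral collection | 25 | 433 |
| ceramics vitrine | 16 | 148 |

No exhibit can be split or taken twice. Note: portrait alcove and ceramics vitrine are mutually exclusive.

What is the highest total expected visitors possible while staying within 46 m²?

1653

By expected visitors per m²: tapestry corridor 115.33, sound installation 53.25, coin cabinet 47.00, portrait alcove 40.57 lead.
The ratio heuristic lands on portrait alcove + coin cabinet + model ship + tapestry corridor + sound installation (1577) but leaves 10 m² idle.
Replace model ship with diorama: the trade gains 76 net, giving 1653 at 46 m².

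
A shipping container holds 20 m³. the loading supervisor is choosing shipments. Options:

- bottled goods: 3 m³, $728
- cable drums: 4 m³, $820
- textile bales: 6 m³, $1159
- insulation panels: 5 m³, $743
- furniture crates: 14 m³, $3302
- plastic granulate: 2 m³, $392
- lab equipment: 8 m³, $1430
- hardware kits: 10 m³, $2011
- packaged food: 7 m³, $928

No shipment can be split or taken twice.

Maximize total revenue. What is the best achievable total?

4514

Greedy by ratio would take bottled goods + furniture crates + plastic granulate: 19 m³ used, total 4422.
Dropping bottled goods frees 3 m³; slotting in cable drums (4 m³) lifts the total to 4514 at 20 m³.
An exhaustive check of the 512 subsets confirms 4514.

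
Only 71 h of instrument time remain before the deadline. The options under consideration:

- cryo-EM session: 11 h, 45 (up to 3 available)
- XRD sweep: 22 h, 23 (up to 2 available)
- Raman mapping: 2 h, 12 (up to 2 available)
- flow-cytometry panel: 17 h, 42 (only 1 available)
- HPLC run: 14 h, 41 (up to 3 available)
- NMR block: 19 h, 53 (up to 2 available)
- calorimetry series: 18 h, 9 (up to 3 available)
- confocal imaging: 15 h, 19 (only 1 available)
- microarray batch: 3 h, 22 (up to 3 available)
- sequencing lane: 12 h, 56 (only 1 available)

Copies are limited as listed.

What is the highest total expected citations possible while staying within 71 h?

310

Filling by ratio: 3×cryo-EM session + 2×Raman mapping + 3×microarray batch + sequencing lane for 281, with 13 h left unused.
Dropping Raman mapping frees 2 h; slotting in HPLC run (14 h) lifts the total to 310 at 70 h.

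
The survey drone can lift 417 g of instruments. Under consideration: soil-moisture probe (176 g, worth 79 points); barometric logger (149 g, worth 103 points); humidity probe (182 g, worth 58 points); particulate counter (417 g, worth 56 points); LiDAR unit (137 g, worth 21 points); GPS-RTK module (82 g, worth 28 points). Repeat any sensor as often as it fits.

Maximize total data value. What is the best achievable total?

Density check — barometric logger 0.69, soil-moisture probe 0.45, GPS-RTK module 0.34, humidity probe 0.32 are the best per g.
The ratio ordering already packs tightly: 2×barometric logger + GPS-RTK module, 380 g, 234.
Nothing else within 417 g beats 234.

234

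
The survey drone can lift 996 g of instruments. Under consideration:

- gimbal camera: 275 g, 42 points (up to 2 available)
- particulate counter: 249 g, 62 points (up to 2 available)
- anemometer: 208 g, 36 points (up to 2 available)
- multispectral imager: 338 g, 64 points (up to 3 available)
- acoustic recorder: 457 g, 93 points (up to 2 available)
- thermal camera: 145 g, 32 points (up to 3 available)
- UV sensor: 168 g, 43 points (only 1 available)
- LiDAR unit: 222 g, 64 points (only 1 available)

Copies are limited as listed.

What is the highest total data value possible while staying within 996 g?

237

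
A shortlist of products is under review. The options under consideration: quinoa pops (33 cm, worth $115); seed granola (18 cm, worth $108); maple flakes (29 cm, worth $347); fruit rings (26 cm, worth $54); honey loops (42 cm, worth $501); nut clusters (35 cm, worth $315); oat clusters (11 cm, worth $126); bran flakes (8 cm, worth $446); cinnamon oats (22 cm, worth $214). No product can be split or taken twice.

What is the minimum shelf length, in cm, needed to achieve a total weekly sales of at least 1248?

Need the lightest bundle worth ≥ 1248.
Taking maple flakes + honey loops + bran flakes gives 1294 (≥ 1248) for 79 cm.
Below 79 cm the best achievable stays under 1248.

79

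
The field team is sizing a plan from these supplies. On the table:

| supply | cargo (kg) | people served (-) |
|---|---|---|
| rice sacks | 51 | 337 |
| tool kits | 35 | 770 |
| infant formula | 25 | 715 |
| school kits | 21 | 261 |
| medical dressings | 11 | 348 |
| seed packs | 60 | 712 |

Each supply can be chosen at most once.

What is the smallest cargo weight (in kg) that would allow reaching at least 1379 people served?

60

Look for the lowest-cargo combination reaching 1379.
tool kits + infant formula reaches 1485 using 60 kg.
Below 60 kg the best achievable stays under 1379.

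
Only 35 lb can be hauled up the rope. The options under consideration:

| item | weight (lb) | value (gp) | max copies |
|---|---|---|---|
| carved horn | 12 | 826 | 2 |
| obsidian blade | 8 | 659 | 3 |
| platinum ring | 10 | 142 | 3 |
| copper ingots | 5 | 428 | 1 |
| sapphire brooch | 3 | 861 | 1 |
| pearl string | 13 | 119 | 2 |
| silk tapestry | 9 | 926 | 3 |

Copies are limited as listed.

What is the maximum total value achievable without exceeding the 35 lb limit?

4067

Copper ingots + sapphire brooch + 3×silk tapestry uses 35 of the 35 lb and totals 4067.
No other feasible combination exceeds 4067.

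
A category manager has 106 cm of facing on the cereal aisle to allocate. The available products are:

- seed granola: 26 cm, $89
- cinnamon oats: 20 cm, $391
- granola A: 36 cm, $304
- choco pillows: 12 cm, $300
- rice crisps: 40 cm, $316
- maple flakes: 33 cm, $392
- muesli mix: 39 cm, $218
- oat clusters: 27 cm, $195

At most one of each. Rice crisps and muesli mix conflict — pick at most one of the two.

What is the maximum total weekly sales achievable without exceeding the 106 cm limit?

1399

By weekly sales per cm: choco pillows 25.00, cinnamon oats 19.55, maple flakes 11.88 lead.
Filling by ratio: cinnamon oats + granola A + choco pillows + maple flakes for 1387, with 5 cm left unused.
Replace granola A with rice crisps: the trade gains 12 net, giving 1399 at 105 cm.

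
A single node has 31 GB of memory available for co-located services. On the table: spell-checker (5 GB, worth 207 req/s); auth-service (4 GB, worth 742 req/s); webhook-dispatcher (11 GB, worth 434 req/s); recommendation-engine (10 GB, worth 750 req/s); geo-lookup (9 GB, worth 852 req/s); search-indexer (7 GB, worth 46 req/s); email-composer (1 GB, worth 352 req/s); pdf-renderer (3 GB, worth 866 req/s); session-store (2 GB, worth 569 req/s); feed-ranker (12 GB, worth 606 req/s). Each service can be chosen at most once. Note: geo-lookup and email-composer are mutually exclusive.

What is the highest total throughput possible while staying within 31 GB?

3779

Ranking by ratio (throughput/GB): email-composer 352.00, pdf-renderer 288.67, session-store 284.50.
Auth-service + recommendation-engine + geo-lookup + pdf-renderer + session-store uses 28 of the 31 GB and totals 3779.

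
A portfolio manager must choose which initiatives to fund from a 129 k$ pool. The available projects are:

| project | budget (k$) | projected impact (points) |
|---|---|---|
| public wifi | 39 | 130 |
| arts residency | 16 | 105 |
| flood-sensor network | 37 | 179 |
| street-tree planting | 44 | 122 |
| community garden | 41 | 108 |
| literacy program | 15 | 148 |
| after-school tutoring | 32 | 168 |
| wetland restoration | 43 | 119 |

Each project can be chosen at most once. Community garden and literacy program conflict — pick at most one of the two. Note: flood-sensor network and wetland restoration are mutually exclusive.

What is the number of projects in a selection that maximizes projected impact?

4

Best achievable projected impact is 625.
One optimal bundle: public wifi + flood-sensor network + literacy program + after-school tutoring (123 k$).
Every optimal selection uses 4 projects.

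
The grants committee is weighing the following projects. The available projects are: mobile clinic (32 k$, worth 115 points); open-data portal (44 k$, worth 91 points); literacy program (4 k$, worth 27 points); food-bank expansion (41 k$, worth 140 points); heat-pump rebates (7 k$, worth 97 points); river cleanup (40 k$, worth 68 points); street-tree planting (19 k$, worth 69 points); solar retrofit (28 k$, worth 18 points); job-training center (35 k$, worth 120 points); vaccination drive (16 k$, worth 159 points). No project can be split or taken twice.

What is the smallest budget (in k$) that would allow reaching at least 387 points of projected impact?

59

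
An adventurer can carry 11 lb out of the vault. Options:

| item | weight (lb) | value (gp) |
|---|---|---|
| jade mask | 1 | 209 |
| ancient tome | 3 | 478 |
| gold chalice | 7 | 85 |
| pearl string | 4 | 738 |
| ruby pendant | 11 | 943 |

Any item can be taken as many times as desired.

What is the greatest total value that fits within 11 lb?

2299

Taking 11×jade mask: 11 lb used, 2299 in value.
Nothing else within 11 lb beats 2299.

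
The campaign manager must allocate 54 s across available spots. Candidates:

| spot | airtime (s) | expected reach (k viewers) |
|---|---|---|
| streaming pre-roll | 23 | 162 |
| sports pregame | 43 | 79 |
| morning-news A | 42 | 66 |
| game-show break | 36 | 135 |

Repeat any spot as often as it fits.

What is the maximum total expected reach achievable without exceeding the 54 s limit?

324

By expected reach per s: streaming pre-roll 7.04, game-show break 3.75, sports pregame 1.84, morning-news A 1.57 lead.
Best packing: 2×streaming pre-roll — 46 s, 324 total.
The spare 8 s is too small for any remaining spot, and no exchange beats 324.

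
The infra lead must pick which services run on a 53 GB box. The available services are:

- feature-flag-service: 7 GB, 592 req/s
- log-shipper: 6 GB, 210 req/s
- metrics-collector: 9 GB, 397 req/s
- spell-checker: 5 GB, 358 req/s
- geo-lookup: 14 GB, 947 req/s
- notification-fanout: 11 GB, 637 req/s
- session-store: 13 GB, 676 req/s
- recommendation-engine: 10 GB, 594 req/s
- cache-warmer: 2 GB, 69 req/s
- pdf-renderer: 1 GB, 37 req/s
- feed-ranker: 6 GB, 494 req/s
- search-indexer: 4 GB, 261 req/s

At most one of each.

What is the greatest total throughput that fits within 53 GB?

3622

Taking the top-ratio services first gives feature-flag-service + log-shipper + spell-checker + geo-lookup + recommendation-engine + pdf-renderer + feed-ranker + search-indexer for 3493 (53 GB).
Dropping log-shipper and pdf-renderer and search-indexer frees 11 GB; slotting in notification-fanout (11 GB) lifts the total to 3622 at 53 GB.
Every other selection either busts 53 GB or fails to beat 3622.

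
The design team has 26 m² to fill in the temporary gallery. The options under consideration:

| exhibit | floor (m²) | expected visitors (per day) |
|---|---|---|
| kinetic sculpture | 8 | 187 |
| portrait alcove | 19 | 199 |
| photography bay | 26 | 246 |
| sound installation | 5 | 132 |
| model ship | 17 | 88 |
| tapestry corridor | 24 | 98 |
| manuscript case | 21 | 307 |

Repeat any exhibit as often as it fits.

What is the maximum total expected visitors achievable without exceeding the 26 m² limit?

660

Taking 5×sound installation: 25 m² used, 660 in expected visitors.
That's the maximum — no swap from here does better than 660.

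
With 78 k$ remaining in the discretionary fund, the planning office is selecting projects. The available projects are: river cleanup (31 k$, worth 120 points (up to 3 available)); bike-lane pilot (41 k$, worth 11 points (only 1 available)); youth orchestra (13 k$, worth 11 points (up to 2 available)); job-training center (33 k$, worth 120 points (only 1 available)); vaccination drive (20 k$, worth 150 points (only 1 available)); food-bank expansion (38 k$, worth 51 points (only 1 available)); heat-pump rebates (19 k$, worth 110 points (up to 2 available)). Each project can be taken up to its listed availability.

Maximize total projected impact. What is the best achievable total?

By projected impact per k$: vaccination drive 7.50, heat-pump rebates 5.79, river cleanup 3.87 lead.
Taking youth orchestra + vaccination drive + 2×heat-pump rebates: 71 k$ used, 381 in projected impact.
Every other selection either busts 78 k$ or exceeds an availability limit or fails to beat 381.

381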